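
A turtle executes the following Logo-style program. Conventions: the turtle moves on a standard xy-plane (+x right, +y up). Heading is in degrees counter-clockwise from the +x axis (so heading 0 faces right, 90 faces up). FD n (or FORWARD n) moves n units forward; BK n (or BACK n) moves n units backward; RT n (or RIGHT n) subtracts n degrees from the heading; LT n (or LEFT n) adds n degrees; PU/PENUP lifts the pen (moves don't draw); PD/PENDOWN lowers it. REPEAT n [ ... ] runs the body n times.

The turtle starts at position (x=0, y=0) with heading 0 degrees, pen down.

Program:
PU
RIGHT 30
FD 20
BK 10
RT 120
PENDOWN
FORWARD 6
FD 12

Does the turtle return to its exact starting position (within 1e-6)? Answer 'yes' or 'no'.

Answer: no

Derivation:
Executing turtle program step by step:
Start: pos=(0,0), heading=0, pen down
PU: pen up
RT 30: heading 0 -> 330
FD 20: (0,0) -> (17.321,-10) [heading=330, move]
BK 10: (17.321,-10) -> (8.66,-5) [heading=330, move]
RT 120: heading 330 -> 210
PD: pen down
FD 6: (8.66,-5) -> (3.464,-8) [heading=210, draw]
FD 12: (3.464,-8) -> (-6.928,-14) [heading=210, draw]
Final: pos=(-6.928,-14), heading=210, 2 segment(s) drawn

Start position: (0, 0)
Final position: (-6.928, -14)
Distance = 15.62; >= 1e-6 -> NOT closed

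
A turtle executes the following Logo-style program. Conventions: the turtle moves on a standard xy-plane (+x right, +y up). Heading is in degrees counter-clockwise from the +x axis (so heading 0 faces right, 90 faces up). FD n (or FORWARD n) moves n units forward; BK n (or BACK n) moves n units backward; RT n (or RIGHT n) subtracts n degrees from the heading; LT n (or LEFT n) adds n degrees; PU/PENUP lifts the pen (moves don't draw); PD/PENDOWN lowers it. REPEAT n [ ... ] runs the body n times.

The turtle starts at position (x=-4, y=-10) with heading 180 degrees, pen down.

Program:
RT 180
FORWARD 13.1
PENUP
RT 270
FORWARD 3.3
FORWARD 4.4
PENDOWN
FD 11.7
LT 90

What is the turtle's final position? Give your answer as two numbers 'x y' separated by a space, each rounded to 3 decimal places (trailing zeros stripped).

Executing turtle program step by step:
Start: pos=(-4,-10), heading=180, pen down
RT 180: heading 180 -> 0
FD 13.1: (-4,-10) -> (9.1,-10) [heading=0, draw]
PU: pen up
RT 270: heading 0 -> 90
FD 3.3: (9.1,-10) -> (9.1,-6.7) [heading=90, move]
FD 4.4: (9.1,-6.7) -> (9.1,-2.3) [heading=90, move]
PD: pen down
FD 11.7: (9.1,-2.3) -> (9.1,9.4) [heading=90, draw]
LT 90: heading 90 -> 180
Final: pos=(9.1,9.4), heading=180, 2 segment(s) drawn

Answer: 9.1 9.4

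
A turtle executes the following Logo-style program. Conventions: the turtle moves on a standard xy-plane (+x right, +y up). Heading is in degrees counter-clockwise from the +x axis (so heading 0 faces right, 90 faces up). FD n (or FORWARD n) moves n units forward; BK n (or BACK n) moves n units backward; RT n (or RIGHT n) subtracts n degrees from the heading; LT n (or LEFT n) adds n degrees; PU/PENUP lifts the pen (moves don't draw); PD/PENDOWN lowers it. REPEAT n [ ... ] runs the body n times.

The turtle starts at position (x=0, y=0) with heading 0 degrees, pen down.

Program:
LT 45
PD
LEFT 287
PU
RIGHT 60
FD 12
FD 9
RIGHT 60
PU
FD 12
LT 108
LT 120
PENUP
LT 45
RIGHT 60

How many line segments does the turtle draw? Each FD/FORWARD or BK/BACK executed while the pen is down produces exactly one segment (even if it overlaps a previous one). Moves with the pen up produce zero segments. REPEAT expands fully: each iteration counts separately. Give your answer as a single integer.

Answer: 0

Derivation:
Executing turtle program step by step:
Start: pos=(0,0), heading=0, pen down
LT 45: heading 0 -> 45
PD: pen down
LT 287: heading 45 -> 332
PU: pen up
RT 60: heading 332 -> 272
FD 12: (0,0) -> (0.419,-11.993) [heading=272, move]
FD 9: (0.419,-11.993) -> (0.733,-20.987) [heading=272, move]
RT 60: heading 272 -> 212
PU: pen up
FD 12: (0.733,-20.987) -> (-9.444,-27.346) [heading=212, move]
LT 108: heading 212 -> 320
LT 120: heading 320 -> 80
PU: pen up
LT 45: heading 80 -> 125
RT 60: heading 125 -> 65
Final: pos=(-9.444,-27.346), heading=65, 0 segment(s) drawn
Segments drawn: 0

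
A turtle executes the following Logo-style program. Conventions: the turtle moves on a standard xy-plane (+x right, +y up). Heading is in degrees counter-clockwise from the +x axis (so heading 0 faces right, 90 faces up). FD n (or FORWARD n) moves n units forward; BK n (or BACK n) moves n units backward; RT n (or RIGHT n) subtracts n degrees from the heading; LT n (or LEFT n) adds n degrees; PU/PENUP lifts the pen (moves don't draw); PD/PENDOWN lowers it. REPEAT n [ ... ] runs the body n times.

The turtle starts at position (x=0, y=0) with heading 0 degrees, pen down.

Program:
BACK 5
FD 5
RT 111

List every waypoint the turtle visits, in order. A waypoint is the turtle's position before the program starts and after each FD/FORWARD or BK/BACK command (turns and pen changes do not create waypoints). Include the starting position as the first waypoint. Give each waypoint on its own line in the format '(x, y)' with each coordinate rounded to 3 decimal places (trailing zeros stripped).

Executing turtle program step by step:
Start: pos=(0,0), heading=0, pen down
BK 5: (0,0) -> (-5,0) [heading=0, draw]
FD 5: (-5,0) -> (0,0) [heading=0, draw]
RT 111: heading 0 -> 249
Final: pos=(0,0), heading=249, 2 segment(s) drawn
Waypoints (3 total):
(0, 0)
(-5, 0)
(0, 0)

Answer: (0, 0)
(-5, 0)
(0, 0)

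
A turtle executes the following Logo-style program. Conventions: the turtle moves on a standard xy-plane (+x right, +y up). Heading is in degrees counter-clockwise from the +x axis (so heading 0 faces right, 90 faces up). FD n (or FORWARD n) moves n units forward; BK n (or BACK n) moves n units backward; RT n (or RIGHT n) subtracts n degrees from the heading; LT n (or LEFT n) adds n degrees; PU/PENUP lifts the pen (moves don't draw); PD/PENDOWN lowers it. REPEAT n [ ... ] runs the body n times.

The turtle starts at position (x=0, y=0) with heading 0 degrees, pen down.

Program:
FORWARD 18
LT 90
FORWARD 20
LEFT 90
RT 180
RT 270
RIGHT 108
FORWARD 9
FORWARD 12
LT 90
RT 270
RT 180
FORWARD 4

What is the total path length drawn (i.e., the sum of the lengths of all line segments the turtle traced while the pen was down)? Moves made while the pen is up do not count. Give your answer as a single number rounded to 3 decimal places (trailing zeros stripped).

Answer: 63

Derivation:
Executing turtle program step by step:
Start: pos=(0,0), heading=0, pen down
FD 18: (0,0) -> (18,0) [heading=0, draw]
LT 90: heading 0 -> 90
FD 20: (18,0) -> (18,20) [heading=90, draw]
LT 90: heading 90 -> 180
RT 180: heading 180 -> 0
RT 270: heading 0 -> 90
RT 108: heading 90 -> 342
FD 9: (18,20) -> (26.56,17.219) [heading=342, draw]
FD 12: (26.56,17.219) -> (37.972,13.511) [heading=342, draw]
LT 90: heading 342 -> 72
RT 270: heading 72 -> 162
RT 180: heading 162 -> 342
FD 4: (37.972,13.511) -> (41.776,12.275) [heading=342, draw]
Final: pos=(41.776,12.275), heading=342, 5 segment(s) drawn

Segment lengths:
  seg 1: (0,0) -> (18,0), length = 18
  seg 2: (18,0) -> (18,20), length = 20
  seg 3: (18,20) -> (26.56,17.219), length = 9
  seg 4: (26.56,17.219) -> (37.972,13.511), length = 12
  seg 5: (37.972,13.511) -> (41.776,12.275), length = 4
Total = 63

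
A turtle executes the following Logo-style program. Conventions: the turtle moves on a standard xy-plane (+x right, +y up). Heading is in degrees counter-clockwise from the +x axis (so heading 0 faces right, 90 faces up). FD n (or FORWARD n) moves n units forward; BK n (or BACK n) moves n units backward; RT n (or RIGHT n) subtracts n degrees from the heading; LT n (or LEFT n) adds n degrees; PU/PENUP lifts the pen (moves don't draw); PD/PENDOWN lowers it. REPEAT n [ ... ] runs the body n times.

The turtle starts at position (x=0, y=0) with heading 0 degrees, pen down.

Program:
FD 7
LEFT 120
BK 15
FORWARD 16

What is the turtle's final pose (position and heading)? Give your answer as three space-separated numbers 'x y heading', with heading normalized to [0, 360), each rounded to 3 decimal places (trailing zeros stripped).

Executing turtle program step by step:
Start: pos=(0,0), heading=0, pen down
FD 7: (0,0) -> (7,0) [heading=0, draw]
LT 120: heading 0 -> 120
BK 15: (7,0) -> (14.5,-12.99) [heading=120, draw]
FD 16: (14.5,-12.99) -> (6.5,0.866) [heading=120, draw]
Final: pos=(6.5,0.866), heading=120, 3 segment(s) drawn

Answer: 6.5 0.866 120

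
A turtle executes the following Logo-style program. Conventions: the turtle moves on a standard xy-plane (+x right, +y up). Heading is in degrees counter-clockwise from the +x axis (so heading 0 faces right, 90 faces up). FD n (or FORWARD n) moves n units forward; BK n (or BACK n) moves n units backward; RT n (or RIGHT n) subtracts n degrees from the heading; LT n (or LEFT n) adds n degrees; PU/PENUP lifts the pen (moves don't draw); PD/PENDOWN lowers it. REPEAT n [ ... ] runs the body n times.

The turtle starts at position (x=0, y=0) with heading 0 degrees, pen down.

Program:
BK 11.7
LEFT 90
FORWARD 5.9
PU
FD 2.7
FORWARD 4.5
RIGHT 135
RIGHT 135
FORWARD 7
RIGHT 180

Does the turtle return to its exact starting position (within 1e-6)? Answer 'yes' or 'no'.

Executing turtle program step by step:
Start: pos=(0,0), heading=0, pen down
BK 11.7: (0,0) -> (-11.7,0) [heading=0, draw]
LT 90: heading 0 -> 90
FD 5.9: (-11.7,0) -> (-11.7,5.9) [heading=90, draw]
PU: pen up
FD 2.7: (-11.7,5.9) -> (-11.7,8.6) [heading=90, move]
FD 4.5: (-11.7,8.6) -> (-11.7,13.1) [heading=90, move]
RT 135: heading 90 -> 315
RT 135: heading 315 -> 180
FD 7: (-11.7,13.1) -> (-18.7,13.1) [heading=180, move]
RT 180: heading 180 -> 0
Final: pos=(-18.7,13.1), heading=0, 2 segment(s) drawn

Start position: (0, 0)
Final position: (-18.7, 13.1)
Distance = 22.832; >= 1e-6 -> NOT closed

Answer: no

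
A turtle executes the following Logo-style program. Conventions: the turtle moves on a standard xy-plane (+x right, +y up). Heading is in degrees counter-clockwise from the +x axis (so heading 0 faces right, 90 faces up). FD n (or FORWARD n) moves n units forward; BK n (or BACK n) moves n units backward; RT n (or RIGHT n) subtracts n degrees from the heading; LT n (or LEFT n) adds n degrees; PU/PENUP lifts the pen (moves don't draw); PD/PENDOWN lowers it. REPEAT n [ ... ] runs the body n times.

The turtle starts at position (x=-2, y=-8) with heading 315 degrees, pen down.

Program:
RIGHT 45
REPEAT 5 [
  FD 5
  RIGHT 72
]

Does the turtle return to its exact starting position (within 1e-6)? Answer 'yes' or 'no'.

Answer: yes

Derivation:
Executing turtle program step by step:
Start: pos=(-2,-8), heading=315, pen down
RT 45: heading 315 -> 270
REPEAT 5 [
  -- iteration 1/5 --
  FD 5: (-2,-8) -> (-2,-13) [heading=270, draw]
  RT 72: heading 270 -> 198
  -- iteration 2/5 --
  FD 5: (-2,-13) -> (-6.755,-14.545) [heading=198, draw]
  RT 72: heading 198 -> 126
  -- iteration 3/5 --
  FD 5: (-6.755,-14.545) -> (-9.694,-10.5) [heading=126, draw]
  RT 72: heading 126 -> 54
  -- iteration 4/5 --
  FD 5: (-9.694,-10.5) -> (-6.755,-6.455) [heading=54, draw]
  RT 72: heading 54 -> 342
  -- iteration 5/5 --
  FD 5: (-6.755,-6.455) -> (-2,-8) [heading=342, draw]
  RT 72: heading 342 -> 270
]
Final: pos=(-2,-8), heading=270, 5 segment(s) drawn

Start position: (-2, -8)
Final position: (-2, -8)
Distance = 0; < 1e-6 -> CLOSED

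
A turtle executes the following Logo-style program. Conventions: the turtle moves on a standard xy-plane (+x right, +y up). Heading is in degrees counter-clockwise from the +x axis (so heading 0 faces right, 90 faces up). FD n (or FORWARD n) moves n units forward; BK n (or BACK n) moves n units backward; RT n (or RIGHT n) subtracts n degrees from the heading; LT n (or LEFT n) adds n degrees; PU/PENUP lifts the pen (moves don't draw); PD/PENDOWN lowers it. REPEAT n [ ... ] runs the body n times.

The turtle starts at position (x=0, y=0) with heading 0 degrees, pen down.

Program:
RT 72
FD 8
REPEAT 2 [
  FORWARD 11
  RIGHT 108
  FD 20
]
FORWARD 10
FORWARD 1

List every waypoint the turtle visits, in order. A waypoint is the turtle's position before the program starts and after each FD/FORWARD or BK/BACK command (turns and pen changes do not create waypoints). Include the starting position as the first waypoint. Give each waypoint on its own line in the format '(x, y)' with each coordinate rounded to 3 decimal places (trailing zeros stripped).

Answer: (0, 0)
(2.472, -7.608)
(5.871, -18.07)
(-14.129, -18.07)
(-25.129, -18.07)
(-18.948, 0.951)
(-15.858, 10.462)
(-15.549, 11.413)

Derivation:
Executing turtle program step by step:
Start: pos=(0,0), heading=0, pen down
RT 72: heading 0 -> 288
FD 8: (0,0) -> (2.472,-7.608) [heading=288, draw]
REPEAT 2 [
  -- iteration 1/2 --
  FD 11: (2.472,-7.608) -> (5.871,-18.07) [heading=288, draw]
  RT 108: heading 288 -> 180
  FD 20: (5.871,-18.07) -> (-14.129,-18.07) [heading=180, draw]
  -- iteration 2/2 --
  FD 11: (-14.129,-18.07) -> (-25.129,-18.07) [heading=180, draw]
  RT 108: heading 180 -> 72
  FD 20: (-25.129,-18.07) -> (-18.948,0.951) [heading=72, draw]
]
FD 10: (-18.948,0.951) -> (-15.858,10.462) [heading=72, draw]
FD 1: (-15.858,10.462) -> (-15.549,11.413) [heading=72, draw]
Final: pos=(-15.549,11.413), heading=72, 7 segment(s) drawn
Waypoints (8 total):
(0, 0)
(2.472, -7.608)
(5.871, -18.07)
(-14.129, -18.07)
(-25.129, -18.07)
(-18.948, 0.951)
(-15.858, 10.462)
(-15.549, 11.413)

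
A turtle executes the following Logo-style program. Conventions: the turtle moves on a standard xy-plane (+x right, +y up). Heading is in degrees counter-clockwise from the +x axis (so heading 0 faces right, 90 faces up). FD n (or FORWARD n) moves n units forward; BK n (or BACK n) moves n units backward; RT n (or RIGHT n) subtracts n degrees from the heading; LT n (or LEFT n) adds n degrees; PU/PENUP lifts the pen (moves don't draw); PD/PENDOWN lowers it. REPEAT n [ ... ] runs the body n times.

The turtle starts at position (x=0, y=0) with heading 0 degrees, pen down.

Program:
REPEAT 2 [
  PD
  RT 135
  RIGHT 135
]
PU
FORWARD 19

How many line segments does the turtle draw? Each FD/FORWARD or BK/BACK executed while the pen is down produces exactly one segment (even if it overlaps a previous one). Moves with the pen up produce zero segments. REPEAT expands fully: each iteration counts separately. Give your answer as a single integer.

Answer: 0

Derivation:
Executing turtle program step by step:
Start: pos=(0,0), heading=0, pen down
REPEAT 2 [
  -- iteration 1/2 --
  PD: pen down
  RT 135: heading 0 -> 225
  RT 135: heading 225 -> 90
  -- iteration 2/2 --
  PD: pen down
  RT 135: heading 90 -> 315
  RT 135: heading 315 -> 180
]
PU: pen up
FD 19: (0,0) -> (-19,0) [heading=180, move]
Final: pos=(-19,0), heading=180, 0 segment(s) drawn
Segments drawn: 0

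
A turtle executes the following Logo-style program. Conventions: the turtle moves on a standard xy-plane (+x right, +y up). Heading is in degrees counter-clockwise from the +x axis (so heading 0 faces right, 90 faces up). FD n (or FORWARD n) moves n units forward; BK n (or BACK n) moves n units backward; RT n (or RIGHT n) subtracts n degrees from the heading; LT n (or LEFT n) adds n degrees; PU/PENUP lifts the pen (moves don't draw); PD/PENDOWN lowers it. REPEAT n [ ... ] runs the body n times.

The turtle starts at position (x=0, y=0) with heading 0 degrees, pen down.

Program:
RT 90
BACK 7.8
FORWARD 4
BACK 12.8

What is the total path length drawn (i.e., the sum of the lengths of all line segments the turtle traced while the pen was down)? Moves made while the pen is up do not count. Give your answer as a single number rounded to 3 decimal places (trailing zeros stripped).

Answer: 24.6

Derivation:
Executing turtle program step by step:
Start: pos=(0,0), heading=0, pen down
RT 90: heading 0 -> 270
BK 7.8: (0,0) -> (0,7.8) [heading=270, draw]
FD 4: (0,7.8) -> (0,3.8) [heading=270, draw]
BK 12.8: (0,3.8) -> (0,16.6) [heading=270, draw]
Final: pos=(0,16.6), heading=270, 3 segment(s) drawn

Segment lengths:
  seg 1: (0,0) -> (0,7.8), length = 7.8
  seg 2: (0,7.8) -> (0,3.8), length = 4
  seg 3: (0,3.8) -> (0,16.6), length = 12.8
Total = 24.6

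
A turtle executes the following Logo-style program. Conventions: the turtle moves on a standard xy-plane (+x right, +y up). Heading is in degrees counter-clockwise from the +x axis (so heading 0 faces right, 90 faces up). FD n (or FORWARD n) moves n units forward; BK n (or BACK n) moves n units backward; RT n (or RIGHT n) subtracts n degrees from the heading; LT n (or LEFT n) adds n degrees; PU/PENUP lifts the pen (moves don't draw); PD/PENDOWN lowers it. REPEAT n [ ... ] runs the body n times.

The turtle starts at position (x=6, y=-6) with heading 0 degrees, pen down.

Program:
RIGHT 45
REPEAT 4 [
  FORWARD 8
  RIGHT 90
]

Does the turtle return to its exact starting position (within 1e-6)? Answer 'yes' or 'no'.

Executing turtle program step by step:
Start: pos=(6,-6), heading=0, pen down
RT 45: heading 0 -> 315
REPEAT 4 [
  -- iteration 1/4 --
  FD 8: (6,-6) -> (11.657,-11.657) [heading=315, draw]
  RT 90: heading 315 -> 225
  -- iteration 2/4 --
  FD 8: (11.657,-11.657) -> (6,-17.314) [heading=225, draw]
  RT 90: heading 225 -> 135
  -- iteration 3/4 --
  FD 8: (6,-17.314) -> (0.343,-11.657) [heading=135, draw]
  RT 90: heading 135 -> 45
  -- iteration 4/4 --
  FD 8: (0.343,-11.657) -> (6,-6) [heading=45, draw]
  RT 90: heading 45 -> 315
]
Final: pos=(6,-6), heading=315, 4 segment(s) drawn

Start position: (6, -6)
Final position: (6, -6)
Distance = 0; < 1e-6 -> CLOSED

Answer: yes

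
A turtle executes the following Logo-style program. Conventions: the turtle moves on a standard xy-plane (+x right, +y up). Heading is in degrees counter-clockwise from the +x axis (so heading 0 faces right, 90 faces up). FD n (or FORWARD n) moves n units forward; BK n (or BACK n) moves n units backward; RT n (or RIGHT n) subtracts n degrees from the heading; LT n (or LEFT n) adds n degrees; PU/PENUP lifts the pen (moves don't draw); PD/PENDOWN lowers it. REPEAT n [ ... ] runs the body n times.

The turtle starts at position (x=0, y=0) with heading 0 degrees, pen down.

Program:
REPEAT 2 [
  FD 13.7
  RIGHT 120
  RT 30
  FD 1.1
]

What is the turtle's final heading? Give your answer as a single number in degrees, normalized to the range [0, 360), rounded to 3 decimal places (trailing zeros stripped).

Executing turtle program step by step:
Start: pos=(0,0), heading=0, pen down
REPEAT 2 [
  -- iteration 1/2 --
  FD 13.7: (0,0) -> (13.7,0) [heading=0, draw]
  RT 120: heading 0 -> 240
  RT 30: heading 240 -> 210
  FD 1.1: (13.7,0) -> (12.747,-0.55) [heading=210, draw]
  -- iteration 2/2 --
  FD 13.7: (12.747,-0.55) -> (0.883,-7.4) [heading=210, draw]
  RT 120: heading 210 -> 90
  RT 30: heading 90 -> 60
  FD 1.1: (0.883,-7.4) -> (1.433,-6.447) [heading=60, draw]
]
Final: pos=(1.433,-6.447), heading=60, 4 segment(s) drawn

Answer: 60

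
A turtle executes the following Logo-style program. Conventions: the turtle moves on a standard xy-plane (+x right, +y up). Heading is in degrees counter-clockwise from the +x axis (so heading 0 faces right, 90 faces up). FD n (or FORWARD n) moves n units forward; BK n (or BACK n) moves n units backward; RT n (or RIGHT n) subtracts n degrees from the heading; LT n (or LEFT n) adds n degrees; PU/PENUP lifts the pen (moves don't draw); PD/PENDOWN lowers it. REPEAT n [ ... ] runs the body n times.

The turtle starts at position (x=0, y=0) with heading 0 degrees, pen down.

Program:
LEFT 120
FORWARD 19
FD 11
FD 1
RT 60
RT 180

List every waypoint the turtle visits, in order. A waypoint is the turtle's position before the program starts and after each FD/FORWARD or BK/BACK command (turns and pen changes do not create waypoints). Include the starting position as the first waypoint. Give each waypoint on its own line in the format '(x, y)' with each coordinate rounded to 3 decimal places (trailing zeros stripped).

Executing turtle program step by step:
Start: pos=(0,0), heading=0, pen down
LT 120: heading 0 -> 120
FD 19: (0,0) -> (-9.5,16.454) [heading=120, draw]
FD 11: (-9.5,16.454) -> (-15,25.981) [heading=120, draw]
FD 1: (-15,25.981) -> (-15.5,26.847) [heading=120, draw]
RT 60: heading 120 -> 60
RT 180: heading 60 -> 240
Final: pos=(-15.5,26.847), heading=240, 3 segment(s) drawn
Waypoints (4 total):
(0, 0)
(-9.5, 16.454)
(-15, 25.981)
(-15.5, 26.847)

Answer: (0, 0)
(-9.5, 16.454)
(-15, 25.981)
(-15.5, 26.847)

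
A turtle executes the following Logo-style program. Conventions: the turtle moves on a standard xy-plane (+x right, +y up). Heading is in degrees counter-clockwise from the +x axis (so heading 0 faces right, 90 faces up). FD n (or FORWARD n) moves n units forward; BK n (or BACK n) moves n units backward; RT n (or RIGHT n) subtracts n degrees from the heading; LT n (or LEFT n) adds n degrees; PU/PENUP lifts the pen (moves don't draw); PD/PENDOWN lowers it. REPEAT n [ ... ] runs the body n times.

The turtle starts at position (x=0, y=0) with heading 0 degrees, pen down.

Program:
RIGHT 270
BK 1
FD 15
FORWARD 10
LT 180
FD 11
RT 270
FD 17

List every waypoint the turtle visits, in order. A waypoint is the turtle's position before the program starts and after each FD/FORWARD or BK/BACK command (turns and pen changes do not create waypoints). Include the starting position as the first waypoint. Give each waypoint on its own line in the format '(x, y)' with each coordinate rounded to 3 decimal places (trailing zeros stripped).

Executing turtle program step by step:
Start: pos=(0,0), heading=0, pen down
RT 270: heading 0 -> 90
BK 1: (0,0) -> (0,-1) [heading=90, draw]
FD 15: (0,-1) -> (0,14) [heading=90, draw]
FD 10: (0,14) -> (0,24) [heading=90, draw]
LT 180: heading 90 -> 270
FD 11: (0,24) -> (0,13) [heading=270, draw]
RT 270: heading 270 -> 0
FD 17: (0,13) -> (17,13) [heading=0, draw]
Final: pos=(17,13), heading=0, 5 segment(s) drawn
Waypoints (6 total):
(0, 0)
(0, -1)
(0, 14)
(0, 24)
(0, 13)
(17, 13)

Answer: (0, 0)
(0, -1)
(0, 14)
(0, 24)
(0, 13)
(17, 13)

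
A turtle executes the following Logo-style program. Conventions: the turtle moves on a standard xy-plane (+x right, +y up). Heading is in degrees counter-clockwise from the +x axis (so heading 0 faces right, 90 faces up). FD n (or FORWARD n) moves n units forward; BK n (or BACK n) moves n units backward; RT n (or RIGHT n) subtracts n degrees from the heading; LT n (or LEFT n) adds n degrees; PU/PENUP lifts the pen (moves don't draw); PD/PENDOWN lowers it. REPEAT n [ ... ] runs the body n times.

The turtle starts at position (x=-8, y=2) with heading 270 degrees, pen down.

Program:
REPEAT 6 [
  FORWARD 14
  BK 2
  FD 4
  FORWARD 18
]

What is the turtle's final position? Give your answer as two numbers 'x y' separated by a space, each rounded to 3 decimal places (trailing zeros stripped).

Answer: -8 -202

Derivation:
Executing turtle program step by step:
Start: pos=(-8,2), heading=270, pen down
REPEAT 6 [
  -- iteration 1/6 --
  FD 14: (-8,2) -> (-8,-12) [heading=270, draw]
  BK 2: (-8,-12) -> (-8,-10) [heading=270, draw]
  FD 4: (-8,-10) -> (-8,-14) [heading=270, draw]
  FD 18: (-8,-14) -> (-8,-32) [heading=270, draw]
  -- iteration 2/6 --
  FD 14: (-8,-32) -> (-8,-46) [heading=270, draw]
  BK 2: (-8,-46) -> (-8,-44) [heading=270, draw]
  FD 4: (-8,-44) -> (-8,-48) [heading=270, draw]
  FD 18: (-8,-48) -> (-8,-66) [heading=270, draw]
  -- iteration 3/6 --
  FD 14: (-8,-66) -> (-8,-80) [heading=270, draw]
  BK 2: (-8,-80) -> (-8,-78) [heading=270, draw]
  FD 4: (-8,-78) -> (-8,-82) [heading=270, draw]
  FD 18: (-8,-82) -> (-8,-100) [heading=270, draw]
  -- iteration 4/6 --
  FD 14: (-8,-100) -> (-8,-114) [heading=270, draw]
  BK 2: (-8,-114) -> (-8,-112) [heading=270, draw]
  FD 4: (-8,-112) -> (-8,-116) [heading=270, draw]
  FD 18: (-8,-116) -> (-8,-134) [heading=270, draw]
  -- iteration 5/6 --
  FD 14: (-8,-134) -> (-8,-148) [heading=270, draw]
  BK 2: (-8,-148) -> (-8,-146) [heading=270, draw]
  FD 4: (-8,-146) -> (-8,-150) [heading=270, draw]
  FD 18: (-8,-150) -> (-8,-168) [heading=270, draw]
  -- iteration 6/6 --
  FD 14: (-8,-168) -> (-8,-182) [heading=270, draw]
  BK 2: (-8,-182) -> (-8,-180) [heading=270, draw]
  FD 4: (-8,-180) -> (-8,-184) [heading=270, draw]
  FD 18: (-8,-184) -> (-8,-202) [heading=270, draw]
]
Final: pos=(-8,-202), heading=270, 24 segment(s) drawn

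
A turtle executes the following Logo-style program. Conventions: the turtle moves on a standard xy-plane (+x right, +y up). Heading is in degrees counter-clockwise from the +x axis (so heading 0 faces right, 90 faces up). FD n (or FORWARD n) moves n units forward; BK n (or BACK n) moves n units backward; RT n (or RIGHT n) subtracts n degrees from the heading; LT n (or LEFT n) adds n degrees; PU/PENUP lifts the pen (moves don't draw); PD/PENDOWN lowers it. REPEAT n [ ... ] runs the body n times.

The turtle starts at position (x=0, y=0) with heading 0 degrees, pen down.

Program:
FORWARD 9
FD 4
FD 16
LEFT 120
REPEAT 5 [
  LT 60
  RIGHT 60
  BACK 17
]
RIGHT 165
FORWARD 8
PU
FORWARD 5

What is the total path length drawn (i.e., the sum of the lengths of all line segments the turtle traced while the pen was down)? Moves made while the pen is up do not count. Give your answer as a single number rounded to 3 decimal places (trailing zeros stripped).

Executing turtle program step by step:
Start: pos=(0,0), heading=0, pen down
FD 9: (0,0) -> (9,0) [heading=0, draw]
FD 4: (9,0) -> (13,0) [heading=0, draw]
FD 16: (13,0) -> (29,0) [heading=0, draw]
LT 120: heading 0 -> 120
REPEAT 5 [
  -- iteration 1/5 --
  LT 60: heading 120 -> 180
  RT 60: heading 180 -> 120
  BK 17: (29,0) -> (37.5,-14.722) [heading=120, draw]
  -- iteration 2/5 --
  LT 60: heading 120 -> 180
  RT 60: heading 180 -> 120
  BK 17: (37.5,-14.722) -> (46,-29.445) [heading=120, draw]
  -- iteration 3/5 --
  LT 60: heading 120 -> 180
  RT 60: heading 180 -> 120
  BK 17: (46,-29.445) -> (54.5,-44.167) [heading=120, draw]
  -- iteration 4/5 --
  LT 60: heading 120 -> 180
  RT 60: heading 180 -> 120
  BK 17: (54.5,-44.167) -> (63,-58.89) [heading=120, draw]
  -- iteration 5/5 --
  LT 60: heading 120 -> 180
  RT 60: heading 180 -> 120
  BK 17: (63,-58.89) -> (71.5,-73.612) [heading=120, draw]
]
RT 165: heading 120 -> 315
FD 8: (71.5,-73.612) -> (77.157,-79.269) [heading=315, draw]
PU: pen up
FD 5: (77.157,-79.269) -> (80.692,-82.805) [heading=315, move]
Final: pos=(80.692,-82.805), heading=315, 9 segment(s) drawn

Segment lengths:
  seg 1: (0,0) -> (9,0), length = 9
  seg 2: (9,0) -> (13,0), length = 4
  seg 3: (13,0) -> (29,0), length = 16
  seg 4: (29,0) -> (37.5,-14.722), length = 17
  seg 5: (37.5,-14.722) -> (46,-29.445), length = 17
  seg 6: (46,-29.445) -> (54.5,-44.167), length = 17
  seg 7: (54.5,-44.167) -> (63,-58.89), length = 17
  seg 8: (63,-58.89) -> (71.5,-73.612), length = 17
  seg 9: (71.5,-73.612) -> (77.157,-79.269), length = 8
Total = 122

Answer: 122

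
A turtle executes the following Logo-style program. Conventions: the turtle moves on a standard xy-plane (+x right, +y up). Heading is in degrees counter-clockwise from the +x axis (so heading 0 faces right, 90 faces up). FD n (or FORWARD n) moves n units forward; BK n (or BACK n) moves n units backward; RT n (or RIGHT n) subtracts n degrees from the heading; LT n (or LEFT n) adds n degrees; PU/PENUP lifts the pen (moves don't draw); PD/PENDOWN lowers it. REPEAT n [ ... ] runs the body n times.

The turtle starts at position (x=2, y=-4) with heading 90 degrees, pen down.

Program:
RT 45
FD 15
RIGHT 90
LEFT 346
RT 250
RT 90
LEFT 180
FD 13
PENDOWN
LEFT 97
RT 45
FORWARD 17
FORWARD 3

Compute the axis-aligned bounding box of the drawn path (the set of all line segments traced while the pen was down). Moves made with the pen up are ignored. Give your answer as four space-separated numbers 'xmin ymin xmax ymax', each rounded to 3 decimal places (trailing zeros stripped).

Answer: -16.984 -4 12.607 14.788

Derivation:
Executing turtle program step by step:
Start: pos=(2,-4), heading=90, pen down
RT 45: heading 90 -> 45
FD 15: (2,-4) -> (12.607,6.607) [heading=45, draw]
RT 90: heading 45 -> 315
LT 346: heading 315 -> 301
RT 250: heading 301 -> 51
RT 90: heading 51 -> 321
LT 180: heading 321 -> 141
FD 13: (12.607,6.607) -> (2.504,14.788) [heading=141, draw]
PD: pen down
LT 97: heading 141 -> 238
RT 45: heading 238 -> 193
FD 17: (2.504,14.788) -> (-14.061,10.964) [heading=193, draw]
FD 3: (-14.061,10.964) -> (-16.984,10.289) [heading=193, draw]
Final: pos=(-16.984,10.289), heading=193, 4 segment(s) drawn

Segment endpoints: x in {-16.984, -14.061, 2, 2.504, 12.607}, y in {-4, 6.607, 10.289, 10.964, 14.788}
xmin=-16.984, ymin=-4, xmax=12.607, ymax=14.788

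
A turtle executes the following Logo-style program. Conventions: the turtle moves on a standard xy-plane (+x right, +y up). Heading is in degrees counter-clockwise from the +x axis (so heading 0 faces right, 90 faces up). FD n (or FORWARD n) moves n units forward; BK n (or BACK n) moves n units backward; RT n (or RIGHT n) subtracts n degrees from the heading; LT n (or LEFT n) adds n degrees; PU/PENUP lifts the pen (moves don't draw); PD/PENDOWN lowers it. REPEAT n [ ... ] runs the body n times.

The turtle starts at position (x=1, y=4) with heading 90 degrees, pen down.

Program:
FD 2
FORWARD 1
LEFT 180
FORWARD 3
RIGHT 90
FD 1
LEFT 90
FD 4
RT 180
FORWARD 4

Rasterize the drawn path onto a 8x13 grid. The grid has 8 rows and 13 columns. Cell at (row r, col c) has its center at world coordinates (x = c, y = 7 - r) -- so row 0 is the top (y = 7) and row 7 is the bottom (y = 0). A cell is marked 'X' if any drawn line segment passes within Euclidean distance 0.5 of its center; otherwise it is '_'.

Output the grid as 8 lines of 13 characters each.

Segment 0: (1,4) -> (1,6)
Segment 1: (1,6) -> (1,7)
Segment 2: (1,7) -> (1,4)
Segment 3: (1,4) -> (-0,4)
Segment 4: (-0,4) -> (-0,0)
Segment 5: (-0,0) -> (-0,4)

Answer: _X___________
_X___________
_X___________
XX___________
X____________
X____________
X____________
X____________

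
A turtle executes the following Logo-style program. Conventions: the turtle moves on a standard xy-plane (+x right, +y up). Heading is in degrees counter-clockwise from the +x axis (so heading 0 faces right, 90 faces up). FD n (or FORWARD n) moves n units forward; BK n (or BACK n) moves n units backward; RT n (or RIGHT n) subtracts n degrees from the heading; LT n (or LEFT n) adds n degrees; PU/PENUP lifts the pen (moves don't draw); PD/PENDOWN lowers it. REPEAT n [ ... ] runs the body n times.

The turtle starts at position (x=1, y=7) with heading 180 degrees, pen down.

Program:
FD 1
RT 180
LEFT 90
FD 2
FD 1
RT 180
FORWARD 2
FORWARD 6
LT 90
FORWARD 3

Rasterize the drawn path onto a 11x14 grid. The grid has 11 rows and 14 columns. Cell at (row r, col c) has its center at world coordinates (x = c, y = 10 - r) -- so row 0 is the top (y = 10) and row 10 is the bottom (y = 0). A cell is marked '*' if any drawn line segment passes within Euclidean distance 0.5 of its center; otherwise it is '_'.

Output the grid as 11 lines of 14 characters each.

Answer: *_____________
*_____________
*_____________
**____________
*_____________
*_____________
*_____________
*_____________
****__________
______________
______________

Derivation:
Segment 0: (1,7) -> (0,7)
Segment 1: (0,7) -> (0,9)
Segment 2: (0,9) -> (0,10)
Segment 3: (0,10) -> (0,8)
Segment 4: (0,8) -> (0,2)
Segment 5: (0,2) -> (3,2)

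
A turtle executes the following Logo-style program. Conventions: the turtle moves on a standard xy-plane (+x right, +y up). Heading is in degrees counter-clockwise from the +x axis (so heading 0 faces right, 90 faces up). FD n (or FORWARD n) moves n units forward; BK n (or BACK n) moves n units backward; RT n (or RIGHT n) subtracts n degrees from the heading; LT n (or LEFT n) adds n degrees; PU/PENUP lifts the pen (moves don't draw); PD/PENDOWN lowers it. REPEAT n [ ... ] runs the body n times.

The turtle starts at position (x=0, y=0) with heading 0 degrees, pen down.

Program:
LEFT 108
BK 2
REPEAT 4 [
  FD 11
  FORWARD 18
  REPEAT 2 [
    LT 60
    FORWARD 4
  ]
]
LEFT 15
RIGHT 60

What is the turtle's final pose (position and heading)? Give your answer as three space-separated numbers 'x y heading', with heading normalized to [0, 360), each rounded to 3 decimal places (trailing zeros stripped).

Executing turtle program step by step:
Start: pos=(0,0), heading=0, pen down
LT 108: heading 0 -> 108
BK 2: (0,0) -> (0.618,-1.902) [heading=108, draw]
REPEAT 4 [
  -- iteration 1/4 --
  FD 11: (0.618,-1.902) -> (-2.781,8.56) [heading=108, draw]
  FD 18: (-2.781,8.56) -> (-8.343,25.679) [heading=108, draw]
  REPEAT 2 [
    -- iteration 1/2 --
    LT 60: heading 108 -> 168
    FD 4: (-8.343,25.679) -> (-12.256,26.51) [heading=168, draw]
    -- iteration 2/2 --
    LT 60: heading 168 -> 228
    FD 4: (-12.256,26.51) -> (-14.933,23.538) [heading=228, draw]
  ]
  -- iteration 2/4 --
  FD 11: (-14.933,23.538) -> (-22.293,15.363) [heading=228, draw]
  FD 18: (-22.293,15.363) -> (-34.337,1.986) [heading=228, draw]
  REPEAT 2 [
    -- iteration 1/2 --
    LT 60: heading 228 -> 288
    FD 4: (-34.337,1.986) -> (-33.101,-1.818) [heading=288, draw]
    -- iteration 2/2 --
    LT 60: heading 288 -> 348
    FD 4: (-33.101,-1.818) -> (-29.189,-2.649) [heading=348, draw]
  ]
  -- iteration 3/4 --
  FD 11: (-29.189,-2.649) -> (-18.429,-4.937) [heading=348, draw]
  FD 18: (-18.429,-4.937) -> (-0.822,-8.679) [heading=348, draw]
  REPEAT 2 [
    -- iteration 1/2 --
    LT 60: heading 348 -> 48
    FD 4: (-0.822,-8.679) -> (1.854,-5.706) [heading=48, draw]
    -- iteration 2/2 --
    LT 60: heading 48 -> 108
    FD 4: (1.854,-5.706) -> (0.618,-1.902) [heading=108, draw]
  ]
  -- iteration 4/4 --
  FD 11: (0.618,-1.902) -> (-2.781,8.56) [heading=108, draw]
  FD 18: (-2.781,8.56) -> (-8.343,25.679) [heading=108, draw]
  REPEAT 2 [
    -- iteration 1/2 --
    LT 60: heading 108 -> 168
    FD 4: (-8.343,25.679) -> (-12.256,26.51) [heading=168, draw]
    -- iteration 2/2 --
    LT 60: heading 168 -> 228
    FD 4: (-12.256,26.51) -> (-14.933,23.538) [heading=228, draw]
  ]
]
LT 15: heading 228 -> 243
RT 60: heading 243 -> 183
Final: pos=(-14.933,23.538), heading=183, 17 segment(s) drawn

Answer: -14.933 23.538 183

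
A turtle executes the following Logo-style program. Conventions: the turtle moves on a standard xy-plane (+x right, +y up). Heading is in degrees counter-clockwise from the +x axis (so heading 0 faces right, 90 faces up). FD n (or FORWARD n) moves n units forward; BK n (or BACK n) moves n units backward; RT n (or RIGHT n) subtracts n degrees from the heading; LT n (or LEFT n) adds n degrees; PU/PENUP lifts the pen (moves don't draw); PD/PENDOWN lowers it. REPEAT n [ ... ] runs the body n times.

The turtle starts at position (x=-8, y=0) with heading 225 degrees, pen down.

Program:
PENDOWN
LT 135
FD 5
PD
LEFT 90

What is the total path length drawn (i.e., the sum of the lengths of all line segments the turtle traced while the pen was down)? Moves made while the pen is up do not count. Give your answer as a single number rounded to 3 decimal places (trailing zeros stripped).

Answer: 5

Derivation:
Executing turtle program step by step:
Start: pos=(-8,0), heading=225, pen down
PD: pen down
LT 135: heading 225 -> 0
FD 5: (-8,0) -> (-3,0) [heading=0, draw]
PD: pen down
LT 90: heading 0 -> 90
Final: pos=(-3,0), heading=90, 1 segment(s) drawn

Segment lengths:
  seg 1: (-8,0) -> (-3,0), length = 5
Total = 5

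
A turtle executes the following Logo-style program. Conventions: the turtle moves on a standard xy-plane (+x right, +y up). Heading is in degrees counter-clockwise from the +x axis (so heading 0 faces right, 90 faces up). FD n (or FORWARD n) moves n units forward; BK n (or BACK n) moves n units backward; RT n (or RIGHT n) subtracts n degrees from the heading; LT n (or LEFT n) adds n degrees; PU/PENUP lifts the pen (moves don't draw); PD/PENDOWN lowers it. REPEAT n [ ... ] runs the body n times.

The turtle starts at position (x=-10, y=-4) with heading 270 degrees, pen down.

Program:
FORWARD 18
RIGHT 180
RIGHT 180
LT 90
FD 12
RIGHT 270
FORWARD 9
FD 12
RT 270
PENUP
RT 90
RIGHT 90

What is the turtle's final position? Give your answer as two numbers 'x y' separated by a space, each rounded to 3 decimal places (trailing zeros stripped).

Answer: 2 -1

Derivation:
Executing turtle program step by step:
Start: pos=(-10,-4), heading=270, pen down
FD 18: (-10,-4) -> (-10,-22) [heading=270, draw]
RT 180: heading 270 -> 90
RT 180: heading 90 -> 270
LT 90: heading 270 -> 0
FD 12: (-10,-22) -> (2,-22) [heading=0, draw]
RT 270: heading 0 -> 90
FD 9: (2,-22) -> (2,-13) [heading=90, draw]
FD 12: (2,-13) -> (2,-1) [heading=90, draw]
RT 270: heading 90 -> 180
PU: pen up
RT 90: heading 180 -> 90
RT 90: heading 90 -> 0
Final: pos=(2,-1), heading=0, 4 segment(s) drawn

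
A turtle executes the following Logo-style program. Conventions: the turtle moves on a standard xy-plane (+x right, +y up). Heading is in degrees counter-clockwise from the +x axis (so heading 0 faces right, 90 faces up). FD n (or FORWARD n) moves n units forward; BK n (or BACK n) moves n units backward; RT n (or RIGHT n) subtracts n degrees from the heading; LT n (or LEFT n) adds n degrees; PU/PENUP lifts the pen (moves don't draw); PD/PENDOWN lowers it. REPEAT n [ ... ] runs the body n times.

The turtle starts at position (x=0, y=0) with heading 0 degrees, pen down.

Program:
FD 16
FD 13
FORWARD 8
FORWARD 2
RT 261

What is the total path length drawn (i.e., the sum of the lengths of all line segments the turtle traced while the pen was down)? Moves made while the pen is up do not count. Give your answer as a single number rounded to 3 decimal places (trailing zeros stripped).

Executing turtle program step by step:
Start: pos=(0,0), heading=0, pen down
FD 16: (0,0) -> (16,0) [heading=0, draw]
FD 13: (16,0) -> (29,0) [heading=0, draw]
FD 8: (29,0) -> (37,0) [heading=0, draw]
FD 2: (37,0) -> (39,0) [heading=0, draw]
RT 261: heading 0 -> 99
Final: pos=(39,0), heading=99, 4 segment(s) drawn

Segment lengths:
  seg 1: (0,0) -> (16,0), length = 16
  seg 2: (16,0) -> (29,0), length = 13
  seg 3: (29,0) -> (37,0), length = 8
  seg 4: (37,0) -> (39,0), length = 2
Total = 39

Answer: 39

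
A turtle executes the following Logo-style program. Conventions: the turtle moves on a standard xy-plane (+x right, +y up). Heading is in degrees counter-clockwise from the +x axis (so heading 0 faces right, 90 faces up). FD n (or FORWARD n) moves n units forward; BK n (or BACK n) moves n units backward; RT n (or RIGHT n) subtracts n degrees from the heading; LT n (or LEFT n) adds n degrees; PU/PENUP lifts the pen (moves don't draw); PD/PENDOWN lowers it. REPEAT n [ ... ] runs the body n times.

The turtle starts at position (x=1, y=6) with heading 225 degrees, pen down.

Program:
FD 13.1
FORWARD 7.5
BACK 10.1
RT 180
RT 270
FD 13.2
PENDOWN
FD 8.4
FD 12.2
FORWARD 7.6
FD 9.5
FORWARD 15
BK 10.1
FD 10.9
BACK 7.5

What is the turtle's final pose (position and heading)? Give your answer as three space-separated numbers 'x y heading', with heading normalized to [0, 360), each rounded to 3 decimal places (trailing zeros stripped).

Executing turtle program step by step:
Start: pos=(1,6), heading=225, pen down
FD 13.1: (1,6) -> (-8.263,-3.263) [heading=225, draw]
FD 7.5: (-8.263,-3.263) -> (-13.566,-8.566) [heading=225, draw]
BK 10.1: (-13.566,-8.566) -> (-6.425,-1.425) [heading=225, draw]
RT 180: heading 225 -> 45
RT 270: heading 45 -> 135
FD 13.2: (-6.425,-1.425) -> (-15.758,7.909) [heading=135, draw]
PD: pen down
FD 8.4: (-15.758,7.909) -> (-21.698,13.849) [heading=135, draw]
FD 12.2: (-21.698,13.849) -> (-30.325,22.476) [heading=135, draw]
FD 7.6: (-30.325,22.476) -> (-35.699,27.85) [heading=135, draw]
FD 9.5: (-35.699,27.85) -> (-42.416,34.567) [heading=135, draw]
FD 15: (-42.416,34.567) -> (-53.023,45.174) [heading=135, draw]
BK 10.1: (-53.023,45.174) -> (-45.881,38.032) [heading=135, draw]
FD 10.9: (-45.881,38.032) -> (-53.589,45.739) [heading=135, draw]
BK 7.5: (-53.589,45.739) -> (-48.285,40.436) [heading=135, draw]
Final: pos=(-48.285,40.436), heading=135, 12 segment(s) drawn

Answer: -48.285 40.436 135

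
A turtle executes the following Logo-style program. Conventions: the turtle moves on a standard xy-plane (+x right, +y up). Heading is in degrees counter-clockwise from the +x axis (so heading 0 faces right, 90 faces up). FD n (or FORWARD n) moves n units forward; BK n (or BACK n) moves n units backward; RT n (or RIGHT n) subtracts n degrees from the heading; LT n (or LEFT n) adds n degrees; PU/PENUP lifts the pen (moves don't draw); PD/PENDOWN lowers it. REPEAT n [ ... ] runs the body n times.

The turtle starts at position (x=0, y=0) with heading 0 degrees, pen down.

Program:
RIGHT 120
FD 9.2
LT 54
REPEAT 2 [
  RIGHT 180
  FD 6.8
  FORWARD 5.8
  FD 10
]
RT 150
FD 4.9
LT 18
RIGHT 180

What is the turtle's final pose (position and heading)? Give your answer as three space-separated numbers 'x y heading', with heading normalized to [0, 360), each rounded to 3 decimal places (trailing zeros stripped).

Answer: -8.564 -5.087 342

Derivation:
Executing turtle program step by step:
Start: pos=(0,0), heading=0, pen down
RT 120: heading 0 -> 240
FD 9.2: (0,0) -> (-4.6,-7.967) [heading=240, draw]
LT 54: heading 240 -> 294
REPEAT 2 [
  -- iteration 1/2 --
  RT 180: heading 294 -> 114
  FD 6.8: (-4.6,-7.967) -> (-7.366,-1.755) [heading=114, draw]
  FD 5.8: (-7.366,-1.755) -> (-9.725,3.543) [heading=114, draw]
  FD 10: (-9.725,3.543) -> (-13.792,12.679) [heading=114, draw]
  -- iteration 2/2 --
  RT 180: heading 114 -> 294
  FD 6.8: (-13.792,12.679) -> (-11.026,6.467) [heading=294, draw]
  FD 5.8: (-11.026,6.467) -> (-8.667,1.168) [heading=294, draw]
  FD 10: (-8.667,1.168) -> (-4.6,-7.967) [heading=294, draw]
]
RT 150: heading 294 -> 144
FD 4.9: (-4.6,-7.967) -> (-8.564,-5.087) [heading=144, draw]
LT 18: heading 144 -> 162
RT 180: heading 162 -> 342
Final: pos=(-8.564,-5.087), heading=342, 8 segment(s) drawn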